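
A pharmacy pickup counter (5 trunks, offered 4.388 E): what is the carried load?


B(5,4.388) = 0.233330 (Erlang-B)
Carried load = a(1 − B) = 4.388·(1 − 0.233330) = 4.388·0.766670 = 3.3641 E

Final: 3.3641 Erlangs


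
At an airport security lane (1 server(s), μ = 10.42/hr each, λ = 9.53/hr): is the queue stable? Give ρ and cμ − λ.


Total capacity cμ = 1·10.42 = 10.42/hr
ρ = λ/(cμ) = 9.53/10.42 = 0.9146
Stable ⇔ ρ < 1: YES
Spare capacity = cμ − λ = 10.42 − 9.53 = 0.89/hr

Final: ρ = 0.9146; stable; margin = 0.89/hr


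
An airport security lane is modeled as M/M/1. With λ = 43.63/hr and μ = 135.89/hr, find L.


ρ = λ/μ = 43.63/135.89 = 0.3211
L = ρ/(1−ρ) = 0.3211/(1 − 0.3211) = 0.3211/0.6789 = 0.4729

Final: 0.4729


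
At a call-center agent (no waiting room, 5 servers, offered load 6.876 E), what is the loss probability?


B(c,a) = (a^c/c!) / Σ_{k=0}^{c} a^k/k!
a^5/5! = 128.084947
Σ terms (k=0..5): 1.00000 + 6.87600 + 23.63969 + 54.18216 + 93.13914 + 128.08495 = 306.921942
B = 128.084947/306.921942 = 0.417321

Final: 0.417321


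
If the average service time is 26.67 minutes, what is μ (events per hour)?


μ = 1/(service time) in consistent units.
1 hour = 60 min, so μ = 60/26.67 = 2.2497 per hour

Final: 2.2497 /hr


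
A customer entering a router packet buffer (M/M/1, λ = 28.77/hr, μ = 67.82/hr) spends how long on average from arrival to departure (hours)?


W = 1/(μ−λ) = 1/(67.82 − 28.77) = 1/39.05 = 0.02561 hr

Final: 0.02561 hr


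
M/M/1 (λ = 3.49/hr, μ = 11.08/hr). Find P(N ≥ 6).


ρ = 3.49/11.08 = 0.3150
P(N ≥ n) = ρ^n = 0.3150^6 = 0.0009766

Final: 0.0009766


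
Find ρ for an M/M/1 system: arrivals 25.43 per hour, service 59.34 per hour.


ρ = λ/μ = 25.43/59.34 = 0.4285

Final: 0.4285


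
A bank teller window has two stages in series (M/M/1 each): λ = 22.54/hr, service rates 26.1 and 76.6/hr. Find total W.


Each node sees arrival rate λ = 22.54/hr (tandem ⇒ throughput preserved).
W₁ = 1/(μ₁−λ) = 1/(26.1−22.54) = 0.28090 hr
W₂ = 1/(μ₂−λ) = 1/(76.6−22.54) = 0.01850 hr
W_total = W₁ + W₂ = 0.28090 + 0.01850 = 0.29940 hr

Final: 0.29940 hr


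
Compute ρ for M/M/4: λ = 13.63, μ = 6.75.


ρ = λ/(cμ) = 13.63/(4·6.75) = 13.63/27.00 = 0.5048

Final: 0.5048


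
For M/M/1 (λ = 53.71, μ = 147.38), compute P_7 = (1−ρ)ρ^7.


ρ = 53.71/147.38 = 0.3644
P_n = (1−ρ)·ρ^n = (1 − 0.3644)·0.3644^7 = 0.6356·0.0008537 = 0.0005426

Final: 0.0005426


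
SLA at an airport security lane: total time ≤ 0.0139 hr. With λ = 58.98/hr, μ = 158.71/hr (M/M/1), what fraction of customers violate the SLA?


W ~ Exponential(μ−λ) for M/M/1.
μ − λ = 158.71 − 58.98 = 99.7300
P(W > t) = e^{−(μ−λ)t} = e^{−1.3862} = 0.250012

Final: 0.250012


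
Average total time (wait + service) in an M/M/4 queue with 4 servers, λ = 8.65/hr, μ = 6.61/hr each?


a = 1.3086; ρ = 0.3272; P₀ = 0.268819
Lq = P₀·a^c·ρ/(c!(1−ρ)²) = 0.02374
Wq = Lq/λ = 0.02374/8.65 = 0.002744 hr
W = Wq + 1/μ = 0.002744 + 0.15129 = 0.15403 hr

Final: 0.15403 hr


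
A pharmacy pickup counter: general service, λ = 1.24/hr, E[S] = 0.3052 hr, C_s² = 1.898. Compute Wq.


ρ = λ·E[S] = 1.24·0.3052 = 0.3784
E[S²] = E[S]²(1+C_s²) = 0.3052²·(1+1.898) = 0.269940
Wq = λ·E[S²]/(2(1−ρ)) = 1.24·0.269940/(2·0.6216) = 0.26927 hr

Final: 0.26927 hr


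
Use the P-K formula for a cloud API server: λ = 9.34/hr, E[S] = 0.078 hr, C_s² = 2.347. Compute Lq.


ρ = λ·E[S] = 9.34·0.078 = 0.7285
Lq = ρ²(1+C_s²)/(2(1−ρ)) = 0.5307·(1+2.347)/(2·0.2715)
= 0.5307·3.3470/0.5430 = 3.27168

Final: 3.27168


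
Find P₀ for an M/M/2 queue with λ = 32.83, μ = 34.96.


a = λ/μ = 32.83/34.96 = 0.9391; ρ = a/c = 0.4695
Σ_{k=0}^{1} a^k/k! (terms k=0..1) = 1.00000 + 0.93907 = 1.93907
Tail: a^2/(2!(1−ρ)) = 0.88186/(2·0.5305) = 0.83122
P₀ = 1/(1.93907 + 0.83122) = 1/2.77029 = 0.360973

Final: 0.360973


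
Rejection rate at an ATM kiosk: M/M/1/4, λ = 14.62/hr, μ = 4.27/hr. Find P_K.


ρ = λ/μ = 14.62/4.27 = 3.4239
P_K = (1−ρ)ρ^K/(1−ρ^(K+1)) = (-2.4239·137.428875)/(1 − 470.541018)
= -333.112144/-469.541018 = 0.709442

Final: 0.709442


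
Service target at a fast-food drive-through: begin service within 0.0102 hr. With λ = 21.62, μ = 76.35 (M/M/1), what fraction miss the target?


ρ = 21.62/76.35 = 0.2832
P(Wq > t) = ρ·e^{−(μ−λ)t} = 0.2832·e^{−0.5582}
= 0.2832·0.572212 = 0.162033

Final: 0.162033


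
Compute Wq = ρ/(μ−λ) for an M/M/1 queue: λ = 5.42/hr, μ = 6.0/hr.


ρ = 5.42/6.0 = 0.9033
Wq = ρ/(μ−λ) = 0.9033/(6.0 − 5.42) = 0.9033/0.5800 = 1.5575 hr

Final: 1.5575 hr


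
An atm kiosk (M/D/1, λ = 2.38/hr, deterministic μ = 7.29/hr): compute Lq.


ρ = 2.38/7.29 = 0.3265
M/D/1: Lq = ρ²/(2(1−ρ)) = 0.1066/(2·0.6735) = 0.07913

Final: 0.07913


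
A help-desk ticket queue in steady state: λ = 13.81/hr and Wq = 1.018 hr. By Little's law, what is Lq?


Lq = λWq = 13.81·1.018 = 14.0586

Final: 14.0586


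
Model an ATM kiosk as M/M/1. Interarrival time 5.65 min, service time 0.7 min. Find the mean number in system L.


λ = 60/5.65 = 10.6195 /hr
μ = 60/0.7 = 85.7143 /hr
ρ = λ/μ = 10.6195/85.7143 = 0.1239
L = ρ/(1−ρ) = 0.1239/0.8761 = 0.1414

Final: 0.1414


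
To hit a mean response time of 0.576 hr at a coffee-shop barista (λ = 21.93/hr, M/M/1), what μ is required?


W = 1/(μ−λ) ⇒ μ − λ = 1/W = 1/0.576 = 1.7361
μ = λ + 1/W = 21.93 + 1.7361 = 23.6661 per hr

Final: 23.6661 /hr


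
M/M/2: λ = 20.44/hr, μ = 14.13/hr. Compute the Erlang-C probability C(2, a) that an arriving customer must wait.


a = λ/μ = 1.4466; ρ = a/2 = 0.7233
P₀ = 0.160575 (from M/M/c formula)
C(c,a) = [a^c/(c!(1−ρ))]·P₀ = [2.09256/(2·0.2767)]·0.160575
= 3.78105·0.160575 = 0.607143

Final: 0.607143


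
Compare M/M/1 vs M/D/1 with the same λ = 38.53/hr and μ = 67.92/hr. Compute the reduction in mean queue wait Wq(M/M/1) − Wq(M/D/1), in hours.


ρ = 38.53/67.92 = 0.5673
Wq(M/M/1) = ρ/(μ−λ) = 0.5673/29.39 = 0.01930 hr
Wq(M/D/1) = ρ/(2(μ−λ)) = 0.009651 hr
Savings = 0.01930 − 0.009651 = 0.009651 hr

Final: 0.009651 hr


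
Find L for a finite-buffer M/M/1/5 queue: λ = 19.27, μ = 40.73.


ρ = 19.27/40.73 = 0.4731
L = ρ[1 − (K+1)ρ^K + Kρ^(K+1)] / [(1−ρ)(1−ρ^(K+1))]
Numerator: 0.4731·(1 − 6·0.023705 + 5·0.011215) = 0.432355
Denominator: (0.5269)·(0.988785) = 0.520975
L = 0.432355/0.520975 = 0.8299

Final: 0.8299


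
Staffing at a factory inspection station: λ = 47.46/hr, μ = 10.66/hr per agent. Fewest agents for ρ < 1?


Stability requires cμ > λ ⇔ c > λ/μ.
λ/μ = 47.46/10.66 = 4.4522
Minimum integer c = ⌊4.4522⌋ + 1 = 5
Check: 5·10.66 = 53.30 > 47.46, while 4·10.66 = 42.64 ≤ 47.46

Final: 5 servers


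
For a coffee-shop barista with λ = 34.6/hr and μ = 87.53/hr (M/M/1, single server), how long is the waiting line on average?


ρ = 34.6/87.53 = 0.3953
Lq = ρ²/(1−ρ) = 0.1563/0.6047 = 0.2584

Final: 0.2584


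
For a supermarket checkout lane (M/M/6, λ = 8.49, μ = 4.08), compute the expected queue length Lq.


a = λ/μ = 2.0809; ρ = a/6 = 0.3468
P₀ = 0.124585
Lq = P₀·a^c·ρ / (c!·(1−ρ)²) = 0.124585·81.18675·0.3468/(720·0.42665)
= 0.01142

Final: 0.01142


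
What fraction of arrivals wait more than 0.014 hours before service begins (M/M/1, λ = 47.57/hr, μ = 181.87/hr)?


ρ = 47.57/181.87 = 0.2616
P(Wq > t) = ρ·e^{−(μ−λ)t} = 0.2616·e^{−1.8802}
= 0.2616·0.152560 = 0.039904

Final: 0.039904


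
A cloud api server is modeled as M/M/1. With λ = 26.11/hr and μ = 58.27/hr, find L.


ρ = λ/μ = 26.11/58.27 = 0.4481
L = ρ/(1−ρ) = 0.4481/(1 − 0.4481) = 0.4481/0.5519 = 0.8119

Final: 0.8119


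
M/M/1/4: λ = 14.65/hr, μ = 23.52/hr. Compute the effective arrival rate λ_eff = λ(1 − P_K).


ρ = 0.6229; P_K = (1−ρ)ρ^4/(1−ρ^5) = 0.062639
λ_eff = λ(1 − P_K) = 14.65·(1 − 0.062639) = 14.65·0.937361 = 13.7323 /hr

Final: 13.7323 /hr


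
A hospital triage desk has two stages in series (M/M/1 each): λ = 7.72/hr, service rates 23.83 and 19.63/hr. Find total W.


Each node sees arrival rate λ = 7.72/hr (tandem ⇒ throughput preserved).
W₁ = 1/(μ₁−λ) = 1/(23.83−7.72) = 0.06207 hr
W₂ = 1/(μ₂−λ) = 1/(19.63−7.72) = 0.08396 hr
W_total = W₁ + W₂ = 0.06207 + 0.08396 = 0.14604 hr

Final: 0.14604 hr


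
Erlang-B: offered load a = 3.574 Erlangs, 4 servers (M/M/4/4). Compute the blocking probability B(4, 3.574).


B(c,a) = (a^c/c!) / Σ_{k=0}^{c} a^k/k!
a^4/4! = 6.798404
Σ terms (k=0..4): 1.00000 + 3.57400 + 6.38674 + 7.60873 + 6.79840 = 25.367876
B = 6.798404/25.367876 = 0.267993

Final: 0.267993


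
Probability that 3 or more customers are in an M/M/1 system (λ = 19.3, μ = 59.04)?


ρ = 19.3/59.04 = 0.3269
P(N ≥ n) = ρ^n = 0.3269^3 = 0.034933

Final: 0.034933


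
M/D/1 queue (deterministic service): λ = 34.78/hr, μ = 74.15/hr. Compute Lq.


ρ = 34.78/74.15 = 0.4690
M/D/1: Lq = ρ²/(2(1−ρ)) = 0.2200/(2·0.5310) = 0.20718

Final: 0.20718


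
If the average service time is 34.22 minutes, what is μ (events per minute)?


μ = 1/(service time) in consistent units.
1 minute = 1 min, so μ = 1/34.22 = 0.02922 per minute

Final: 0.02922 /min


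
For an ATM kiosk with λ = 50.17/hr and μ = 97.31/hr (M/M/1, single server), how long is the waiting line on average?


ρ = 50.17/97.31 = 0.5156
Lq = ρ²/(1−ρ) = 0.2658/0.4844 = 0.5487

Final: 0.5487


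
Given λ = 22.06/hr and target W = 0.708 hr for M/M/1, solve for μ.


W = 1/(μ−λ) ⇒ μ − λ = 1/W = 1/0.708 = 1.4124
μ = λ + 1/W = 22.06 + 1.4124 = 23.4724 per hr

Final: 23.4724 /hr


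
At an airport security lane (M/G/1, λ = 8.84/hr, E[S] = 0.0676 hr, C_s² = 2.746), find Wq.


ρ = λ·E[S] = 8.84·0.0676 = 0.5976
E[S²] = E[S]²(1+C_s²) = 0.0676²·(1+2.746) = 0.017118
Wq = λ·E[S²]/(2(1−ρ)) = 8.84·0.017118/(2·0.4024) = 0.18802 hr

Final: 0.18802 hr


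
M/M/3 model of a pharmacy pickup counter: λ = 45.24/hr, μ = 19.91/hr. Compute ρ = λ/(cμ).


ρ = λ/(cμ) = 45.24/(3·19.91) = 45.24/59.73 = 0.7574

Final: 0.7574


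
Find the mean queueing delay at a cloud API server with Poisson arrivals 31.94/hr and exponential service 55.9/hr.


ρ = 31.94/55.9 = 0.5714
Wq = ρ/(μ−λ) = 0.5714/(55.9 − 31.94) = 0.5714/23.96 = 0.02385 hr

Final: 0.02385 hr


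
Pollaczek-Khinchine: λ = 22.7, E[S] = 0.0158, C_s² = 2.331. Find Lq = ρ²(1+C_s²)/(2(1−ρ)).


ρ = λ·E[S] = 22.7·0.0158 = 0.3587
Lq = ρ²(1+C_s²)/(2(1−ρ)) = 0.1286·(1+2.331)/(2·0.6413)
= 0.1286·3.3310/1.2827 = 0.33406

Final: 0.33406


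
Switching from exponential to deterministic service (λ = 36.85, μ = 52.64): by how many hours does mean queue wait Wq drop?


ρ = 36.85/52.64 = 0.7000
Wq(M/M/1) = ρ/(μ−λ) = 0.7000/15.79 = 0.04433 hr
Wq(M/D/1) = ρ/(2(μ−λ)) = 0.02217 hr
Savings = 0.04433 − 0.02217 = 0.02217 hr

Final: 0.02217 hr


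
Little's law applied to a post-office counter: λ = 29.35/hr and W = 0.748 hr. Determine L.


L = λW = 29.35·0.748 = 21.9538

Final: 21.9538


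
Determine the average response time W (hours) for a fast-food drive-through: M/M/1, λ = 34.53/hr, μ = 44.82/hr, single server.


W = 1/(μ−λ) = 1/(44.82 − 34.53) = 1/10.29 = 0.09718 hr

Final: 0.09718 hr


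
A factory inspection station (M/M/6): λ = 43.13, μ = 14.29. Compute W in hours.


a = 3.0182; ρ = 0.5030; P₀ = 0.048048
Lq = P₀·a^c·ρ/(c!(1−ρ)²) = 0.10275
Wq = Lq/λ = 0.10275/43.13 = 0.002382 hr
W = Wq + 1/μ = 0.002382 + 0.06998 = 0.07236 hr

Final: 0.07236 hr


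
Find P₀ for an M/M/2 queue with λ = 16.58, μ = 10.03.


a = λ/μ = 16.58/10.03 = 1.6530; ρ = a/c = 0.8265
Σ_{k=0}^{1} a^k/k! (terms k=0..1) = 1.00000 + 1.65304 = 2.65304
Tail: a^2/(2!(1−ρ)) = 2.73254/(2·0.1735) = 7.87569
P₀ = 1/(2.65304 + 7.87569) = 1/10.52874 = 0.094978

Final: 0.094978


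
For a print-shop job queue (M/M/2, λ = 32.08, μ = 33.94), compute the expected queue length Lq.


a = λ/μ = 0.9452; ρ = a/2 = 0.4726
P₀ = 0.358143
Lq = P₀·a^c·ρ / (c!·(1−ρ)²) = 0.358143·0.89340·0.4726/(2·0.27815)
= 0.27182

Final: 0.27182


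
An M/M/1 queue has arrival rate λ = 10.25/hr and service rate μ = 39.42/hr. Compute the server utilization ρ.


ρ = λ/μ = 10.25/39.42 = 0.2600

Final: 0.2600


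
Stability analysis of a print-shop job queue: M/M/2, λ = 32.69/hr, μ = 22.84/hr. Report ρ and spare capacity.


Total capacity cμ = 2·22.84 = 45.68/hr
ρ = λ/(cμ) = 32.69/45.68 = 0.7156
Stable ⇔ ρ < 1: YES
Spare capacity = cμ − λ = 45.68 − 32.69 = 12.99/hr

Final: ρ = 0.7156; stable; margin = 12.99/hr


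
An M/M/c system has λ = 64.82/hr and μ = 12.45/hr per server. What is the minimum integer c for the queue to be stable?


Stability requires cμ > λ ⇔ c > λ/μ.
λ/μ = 64.82/12.45 = 5.2064
Minimum integer c = ⌊5.2064⌋ + 1 = 6
Check: 6·12.45 = 74.70 > 64.82, while 5·12.45 = 62.25 ≤ 64.82

Final: 6 servers


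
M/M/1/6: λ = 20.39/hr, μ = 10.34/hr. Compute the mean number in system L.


ρ = 20.39/10.34 = 1.9720
L = ρ[1 − (K+1)ρ^K + Kρ^(K+1)] / [(1−ρ)(1−ρ^(K+1))]
Numerator: 1.9720·(1 − 7·58.800379 + 6·115.951617) = 562.217871
Denominator: (-0.9720)·(-114.951617) = 111.727635
L = 562.217871/111.727635 = 5.0320

Final: 5.0320


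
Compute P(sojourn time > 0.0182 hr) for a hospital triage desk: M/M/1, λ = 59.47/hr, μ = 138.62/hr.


W ~ Exponential(μ−λ) for M/M/1.
μ − λ = 138.62 − 59.47 = 79.1500
P(W > t) = e^{−(μ−λ)t} = e^{−1.4405} = 0.236802

Final: 0.236802


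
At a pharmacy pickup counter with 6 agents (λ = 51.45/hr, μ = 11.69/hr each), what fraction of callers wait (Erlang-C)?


a = λ/μ = 4.4012; ρ = a/6 = 0.7335
P₀ = 0.010355 (from M/M/c formula)
C(c,a) = [a^c/(c!(1−ρ))]·P₀ = [7268.17219/(720·0.2665)]·0.010355
= 37.88342·0.010355 = 0.392271

Final: 0.392271


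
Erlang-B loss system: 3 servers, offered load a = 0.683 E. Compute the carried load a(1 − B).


B(3,0.683) = 0.026964 (Erlang-B)
Carried load = a(1 − B) = 0.683·(1 − 0.026964) = 0.683·0.973036 = 0.6646 E

Final: 0.6646 Erlangs


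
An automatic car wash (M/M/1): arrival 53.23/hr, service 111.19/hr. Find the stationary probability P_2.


ρ = 53.23/111.19 = 0.4787
P_n = (1−ρ)·ρ^n = (1 − 0.4787)·0.4787^2 = 0.5213·0.229183 = 0.119466

Final: 0.119466


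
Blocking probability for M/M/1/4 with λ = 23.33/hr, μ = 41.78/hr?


ρ = λ/μ = 23.33/41.78 = 0.5584
P_K = (1−ρ)ρ^K/(1−ρ^(K+1)) = (0.4416·0.097227)/(1 − 0.054291)
= 0.042935/0.945709 = 0.045400

Final: 0.045400


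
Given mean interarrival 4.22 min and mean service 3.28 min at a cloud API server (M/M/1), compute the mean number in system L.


λ = 60/4.22 = 14.2180 /hr
μ = 60/3.28 = 18.2927 /hr
ρ = λ/μ = 14.2180/18.2927 = 0.7773
L = ρ/(1−ρ) = 0.7773/0.2227 = 3.4894

Final: 3.4894


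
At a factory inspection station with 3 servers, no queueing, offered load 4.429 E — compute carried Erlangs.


B(3,4.429) = 0.487261 (Erlang-B)
Carried load = a(1 − B) = 4.429·(1 − 0.487261) = 4.429·0.512739 = 2.2709 E

Final: 2.2709 Erlangs


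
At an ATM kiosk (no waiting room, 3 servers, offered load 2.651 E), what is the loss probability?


B(c,a) = (a^c/c!) / Σ_{k=0}^{c} a^k/k!
a^3/3! = 3.105117
Σ terms (k=0..3): 1.00000 + 2.65100 + 3.51390 + 3.10512 = 10.270017
B = 3.105117/10.270017 = 0.302348

Final: 0.302348


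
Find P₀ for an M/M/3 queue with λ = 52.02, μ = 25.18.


a = λ/μ = 52.02/25.18 = 2.0659; ρ = a/c = 0.6886
Σ_{k=0}^{2} a^k/k! (terms k=0..2) = 1.00000 + 2.06593 + 2.13402 = 5.19995
Tail: a^3/(3!(1−ρ)) = 8.81747/(6·0.3114) = 4.71989
P₀ = 1/(5.19995 + 4.71989) = 1/9.91984 = 0.100808

Final: 0.100808


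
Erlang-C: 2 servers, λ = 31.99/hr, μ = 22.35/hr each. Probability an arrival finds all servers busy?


a = λ/μ = 1.4313; ρ = a/2 = 0.7157
P₀ = 0.165732 (from M/M/c formula)
C(c,a) = [a^c/(c!(1−ρ))]·P₀ = [2.04868/(2·0.2843)]·0.165732
= 3.60251·0.165732 = 0.597052

Final: 0.597052


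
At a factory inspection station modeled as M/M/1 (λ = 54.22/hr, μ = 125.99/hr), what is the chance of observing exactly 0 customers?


ρ = 54.22/125.99 = 0.4304
P_n = (1−ρ)·ρ^n = (1 − 0.4304)·0.4304^0 = 0.5696·1.000000 = 0.569648

Final: 0.569648


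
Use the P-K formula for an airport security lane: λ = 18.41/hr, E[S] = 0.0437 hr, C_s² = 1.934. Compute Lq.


ρ = λ·E[S] = 18.41·0.0437 = 0.8045
Lq = ρ²(1+C_s²)/(2(1−ρ)) = 0.6472·(1+1.934)/(2·0.1955)
= 0.6472·2.9340/0.3910 = 4.85726

Final: 4.85726


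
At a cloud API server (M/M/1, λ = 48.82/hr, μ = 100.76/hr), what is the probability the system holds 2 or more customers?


ρ = 48.82/100.76 = 0.4845
P(N ≥ n) = ρ^n = 0.4845^2 = 0.234757

Final: 0.234757


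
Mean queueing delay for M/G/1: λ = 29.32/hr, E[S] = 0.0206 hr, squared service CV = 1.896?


ρ = λ·E[S] = 29.32·0.0206 = 0.6040
E[S²] = E[S]²(1+C_s²) = 0.0206²·(1+1.896) = 0.001229
Wq = λ·E[S²]/(2(1−ρ)) = 29.32·0.001229/(2·0.3960) = 0.04549 hr

Final: 0.04549 hr


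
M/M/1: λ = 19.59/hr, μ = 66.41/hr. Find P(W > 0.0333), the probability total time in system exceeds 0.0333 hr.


W ~ Exponential(μ−λ) for M/M/1.
μ − λ = 66.41 − 19.59 = 46.8200
P(W > t) = e^{−(μ−λ)t} = e^{−1.5591} = 0.210324

Final: 0.210324


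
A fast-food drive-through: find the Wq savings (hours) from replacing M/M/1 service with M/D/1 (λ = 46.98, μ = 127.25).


ρ = 46.98/127.25 = 0.3692
Wq(M/M/1) = ρ/(μ−λ) = 0.3692/80.27 = 0.004599 hr
Wq(M/D/1) = ρ/(2(μ−λ)) = 0.002300 hr
Savings = 0.004599 − 0.002300 = 0.002300 hr

Final: 0.002300 hr


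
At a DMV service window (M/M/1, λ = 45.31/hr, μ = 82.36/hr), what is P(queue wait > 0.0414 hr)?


ρ = 45.31/82.36 = 0.5501
P(Wq > t) = ρ·e^{−(μ−λ)t} = 0.5501·e^{−1.5339}
= 0.5501·0.215699 = 0.118666

Final: 0.118666


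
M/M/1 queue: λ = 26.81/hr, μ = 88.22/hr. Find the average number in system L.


ρ = λ/μ = 26.81/88.22 = 0.3039
L = ρ/(1−ρ) = 0.3039/(1 − 0.3039) = 0.3039/0.6961 = 0.4366

Final: 0.4366


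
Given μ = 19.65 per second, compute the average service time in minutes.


Mean service time = 1/μ = 1/19.65 second = 0.05089 second
In minutes: 0.05089 × 0.0166667 = 0.0008482 min

Final: 0.0008482 min


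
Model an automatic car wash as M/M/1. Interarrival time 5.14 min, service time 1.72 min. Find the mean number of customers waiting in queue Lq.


λ = 60/5.14 = 11.6732 /hr
μ = 60/1.72 = 34.8837 /hr
ρ = λ/μ = 11.6732/34.8837 = 0.3346
Lq = ρ²/(1−ρ) = 0.1120/0.6654 = 0.1683

Final: 0.1683


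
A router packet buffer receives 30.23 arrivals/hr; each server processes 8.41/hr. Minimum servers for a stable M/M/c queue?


Stability requires cμ > λ ⇔ c > λ/μ.
λ/μ = 30.23/8.41 = 3.5945
Minimum integer c = ⌊3.5945⌋ + 1 = 4
Check: 4·8.41 = 33.64 > 30.23, while 3·8.41 = 25.23 ≤ 30.23

Final: 4 servers


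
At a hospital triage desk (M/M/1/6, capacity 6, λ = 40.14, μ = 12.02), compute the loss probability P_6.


ρ = λ/μ = 40.14/12.02 = 3.3394
P_K = (1−ρ)ρ^K/(1−ρ^(K+1)) = (-2.3394·1386.875266)/(1 − 4631.378800)
= -3244.503534/-4630.378800 = 0.700699

Final: 0.700699


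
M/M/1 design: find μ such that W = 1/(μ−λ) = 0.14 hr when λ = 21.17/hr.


W = 1/(μ−λ) ⇒ μ − λ = 1/W = 1/0.14 = 7.1429
μ = λ + 1/W = 21.17 + 7.1429 = 28.3129 per hr

Final: 28.3129 /hr


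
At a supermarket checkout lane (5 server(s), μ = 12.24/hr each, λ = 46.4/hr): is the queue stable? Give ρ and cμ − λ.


Total capacity cμ = 5·12.24 = 61.20/hr
ρ = λ/(cμ) = 46.4/61.20 = 0.7582
Stable ⇔ ρ < 1: YES
Spare capacity = cμ − λ = 61.20 − 46.4 = 14.80/hr

Final: ρ = 0.7582; stable; margin = 14.80/hr


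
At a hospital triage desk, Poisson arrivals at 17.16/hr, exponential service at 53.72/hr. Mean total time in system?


W = 1/(μ−λ) = 1/(53.72 − 17.16) = 1/36.56 = 0.02735 hr

Final: 0.02735 hr


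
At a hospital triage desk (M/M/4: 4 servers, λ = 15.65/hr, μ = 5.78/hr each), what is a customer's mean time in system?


a = 2.7076; ρ = 0.6769; P₀ = 0.056777
Lq = P₀·a^c·ρ/(c!(1−ρ)²) = 0.82446
Wq = Lq/λ = 0.82446/15.65 = 0.05268 hr
W = Wq + 1/μ = 0.05268 + 0.17301 = 0.22569 hr

Final: 0.22569 hr


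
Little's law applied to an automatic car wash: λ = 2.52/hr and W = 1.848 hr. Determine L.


L = λW = 2.52·1.848 = 4.6570

Final: 4.6570


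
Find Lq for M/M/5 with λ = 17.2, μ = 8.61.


a = λ/μ = 1.9977; ρ = a/5 = 0.3995
P₀ = 0.134647
Lq = P₀·a^c·ρ / (c!·(1−ρ)²) = 0.134647·31.81460·0.3995/(120·0.36056)
= 0.03956

Final: 0.03956


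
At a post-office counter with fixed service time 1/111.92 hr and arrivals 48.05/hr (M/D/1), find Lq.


ρ = 48.05/111.92 = 0.4293
M/D/1: Lq = ρ²/(2(1−ρ)) = 0.1843/(2·0.5707) = 0.16149

Final: 0.16149


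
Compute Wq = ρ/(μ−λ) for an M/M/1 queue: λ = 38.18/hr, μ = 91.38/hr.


ρ = 38.18/91.38 = 0.4178
Wq = ρ/(μ−λ) = 0.4178/(91.38 − 38.18) = 0.4178/53.20 = 0.007854 hr

Final: 0.007854 hr


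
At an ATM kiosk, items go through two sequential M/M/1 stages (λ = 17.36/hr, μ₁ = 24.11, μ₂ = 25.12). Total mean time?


Each node sees arrival rate λ = 17.36/hr (tandem ⇒ throughput preserved).
W₁ = 1/(μ₁−λ) = 1/(24.11−17.36) = 0.14815 hr
W₂ = 1/(μ₂−λ) = 1/(25.12−17.36) = 0.12887 hr
W_total = W₁ + W₂ = 0.14815 + 0.12887 = 0.27701 hr

Final: 0.27701 hr


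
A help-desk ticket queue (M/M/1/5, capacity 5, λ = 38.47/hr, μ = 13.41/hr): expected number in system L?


ρ = 38.47/13.41 = 2.8688
L = ρ[1 − (K+1)ρ^K + Kρ^(K+1)] / [(1−ρ)(1−ρ^(K+1))]
Numerator: 2.8688·(1 − 6·194.297424 + 5·557.391640) = 4653.618241
Denominator: (-1.8688)·(-556.391640) = 1039.759471
L = 4653.618241/1039.759471 = 4.4757

Final: 4.4757


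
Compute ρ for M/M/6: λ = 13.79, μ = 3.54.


ρ = λ/(cμ) = 13.79/(6·3.54) = 13.79/21.24 = 0.6492

Final: 0.6492


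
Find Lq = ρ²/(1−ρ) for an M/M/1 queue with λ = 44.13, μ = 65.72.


ρ = 44.13/65.72 = 0.6715
Lq = ρ²/(1−ρ) = 0.4509/0.3285 = 1.3725

Final: 1.3725


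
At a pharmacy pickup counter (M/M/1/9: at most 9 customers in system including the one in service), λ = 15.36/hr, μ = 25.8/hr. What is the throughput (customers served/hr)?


ρ = 0.5953; P_K = (1−ρ)ρ^9/(1−ρ^10) = 0.003823
λ_eff = λ(1 − P_K) = 15.36·(1 − 0.003823) = 15.36·0.996177 = 15.3013 /hr

Final: 15.3013 /hr


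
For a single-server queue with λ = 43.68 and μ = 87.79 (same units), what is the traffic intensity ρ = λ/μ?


ρ = λ/μ = 43.68/87.79 = 0.4976

Final: 0.4976


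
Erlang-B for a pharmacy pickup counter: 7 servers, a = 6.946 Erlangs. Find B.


B(c,a) = (a^c/c!) / Σ_{k=0}^{c} a^k/k!
a^7/7! = 154.779314
Σ terms (k=0..7): 1.00000 + 6.94600 + 24.12346 + 55.85385 + 96.99020 + 134.73879 + 155.98261 + 154.77931 = 630.414222
B = 154.779314/630.414222 = 0.245520

Final: 0.245520


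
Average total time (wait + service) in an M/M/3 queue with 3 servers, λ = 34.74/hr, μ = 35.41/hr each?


a = 0.9811; ρ = 0.3270; P₀ = 0.370892
Lq = P₀·a^c·ρ/(c!(1−ρ)²) = 0.04215
Wq = Lq/λ = 0.04215/34.74 = 0.001213 hr
W = Wq + 1/μ = 0.001213 + 0.02824 = 0.02945 hr

Final: 0.02945 hr


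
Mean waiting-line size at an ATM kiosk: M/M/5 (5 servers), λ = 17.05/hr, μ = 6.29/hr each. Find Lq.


a = λ/μ = 2.7107; ρ = a/5 = 0.5421
P₀ = 0.064033
Lq = P₀·a^c·ρ / (c!·(1−ρ)²) = 0.064033·146.34190·0.5421/(120·0.20964)
= 0.20194

Final: 0.20194


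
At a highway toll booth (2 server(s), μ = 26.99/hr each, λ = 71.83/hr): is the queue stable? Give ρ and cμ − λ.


Total capacity cμ = 2·26.99 = 53.98/hr
ρ = λ/(cμ) = 71.83/53.98 = 1.3307
Stable ⇔ ρ < 1: NO
Spare capacity = cμ − λ = 53.98 − 71.83 = -17.85/hr

Final: ρ = 1.3307; unstable; margin = -17.85/hr


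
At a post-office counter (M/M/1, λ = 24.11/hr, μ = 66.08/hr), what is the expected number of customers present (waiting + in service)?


ρ = λ/μ = 24.11/66.08 = 0.3649
L = ρ/(1−ρ) = 0.3649/(1 − 0.3649) = 0.3649/0.6351 = 0.5745

Final: 0.5745


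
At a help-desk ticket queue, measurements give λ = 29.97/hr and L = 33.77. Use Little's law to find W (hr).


W = L/λ = 33.77/29.97 = 1.1268 hr

Final: 1.1268 hr


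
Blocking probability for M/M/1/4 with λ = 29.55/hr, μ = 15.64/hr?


ρ = λ/μ = 29.55/15.64 = 1.8894
P_K = (1−ρ)ρ^K/(1−ρ^(K+1)) = (-0.8894·12.743330)/(1 − 24.077073)
= -11.333742/-23.077073 = 0.491126

Final: 0.491126


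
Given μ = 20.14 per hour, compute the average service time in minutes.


Mean service time = 1/μ = 1/20.14 hour = 0.04965 hour
In minutes: 0.04965 × 60 = 2.9791 min

Final: 2.9791 min


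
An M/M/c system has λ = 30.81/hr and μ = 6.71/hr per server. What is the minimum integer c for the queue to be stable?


Stability requires cμ > λ ⇔ c > λ/μ.
λ/μ = 30.81/6.71 = 4.5917
Minimum integer c = ⌊4.5917⌋ + 1 = 5
Check: 5·6.71 = 33.55 > 30.81, while 4·6.71 = 26.84 ≤ 30.81

Final: 5 servers


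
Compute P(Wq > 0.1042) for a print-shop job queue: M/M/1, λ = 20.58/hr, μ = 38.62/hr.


ρ = 20.58/38.62 = 0.5329
P(Wq > t) = ρ·e^{−(μ−λ)t} = 0.5329·e^{−1.8798}
= 0.5329·0.152626 = 0.081332

Final: 0.081332


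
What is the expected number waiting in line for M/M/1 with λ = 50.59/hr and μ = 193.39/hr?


ρ = 50.59/193.39 = 0.2616
Lq = ρ²/(1−ρ) = 0.06843/0.7384 = 0.09268

Final: 0.09268


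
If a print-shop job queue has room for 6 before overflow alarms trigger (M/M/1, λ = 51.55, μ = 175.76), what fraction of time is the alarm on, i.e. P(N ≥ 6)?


ρ = 51.55/175.76 = 0.2933
P(N ≥ n) = ρ^n = 0.2933^6 = 0.0006366

Final: 0.0006366


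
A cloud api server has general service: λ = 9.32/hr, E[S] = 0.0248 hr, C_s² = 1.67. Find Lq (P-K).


ρ = λ·E[S] = 9.32·0.0248 = 0.2311
Lq = ρ²(1+C_s²)/(2(1−ρ)) = 0.05342·(1+1.67)/(2·0.7689)
= 0.05342·2.6700/1.5377 = 0.09276

Final: 0.09276


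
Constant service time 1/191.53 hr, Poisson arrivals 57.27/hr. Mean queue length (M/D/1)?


ρ = 57.27/191.53 = 0.2990
M/D/1: Lq = ρ²/(2(1−ρ)) = 0.08941/(2·0.7010) = 0.06377

Final: 0.06377


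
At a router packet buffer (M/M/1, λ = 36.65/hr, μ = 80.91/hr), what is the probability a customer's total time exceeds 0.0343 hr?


W ~ Exponential(μ−λ) for M/M/1.
μ − λ = 80.91 − 36.65 = 44.2600
P(W > t) = e^{−(μ−λ)t} = e^{−1.5181} = 0.219124

Final: 0.219124


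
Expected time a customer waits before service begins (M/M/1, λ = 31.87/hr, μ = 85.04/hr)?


ρ = 31.87/85.04 = 0.3748
Wq = ρ/(μ−λ) = 0.3748/(85.04 − 31.87) = 0.3748/53.17 = 0.007048 hr

Final: 0.007048 hr


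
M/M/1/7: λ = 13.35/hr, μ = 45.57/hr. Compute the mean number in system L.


ρ = 13.35/45.57 = 0.2930
L = ρ[1 − (K+1)ρ^K + Kρ^(K+1)] / [(1−ρ)(1−ρ^(K+1))]
Numerator: 0.2930·(1 − 8·0.0001852 + 7·0.00005425) = 0.292633
Denominator: (0.7070)·(0.999946) = 0.707006
L = 0.292633/0.707006 = 0.4139

Final: 0.4139


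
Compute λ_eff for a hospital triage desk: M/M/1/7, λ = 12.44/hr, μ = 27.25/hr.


ρ = 0.4565; P_K = (1−ρ)ρ^7/(1−ρ^8) = 0.002250
λ_eff = λ(1 − P_K) = 12.44·(1 − 0.002250) = 12.44·0.997750 = 12.4120 /hr

Final: 12.4120 /hr


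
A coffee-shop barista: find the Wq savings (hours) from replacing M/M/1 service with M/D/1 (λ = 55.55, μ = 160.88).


ρ = 55.55/160.88 = 0.3453
Wq(M/M/1) = ρ/(μ−λ) = 0.3453/105.33 = 0.003278 hr
Wq(M/D/1) = ρ/(2(μ−λ)) = 0.001639 hr
Savings = 0.003278 − 0.001639 = 0.001639 hr

Final: 0.001639 hr


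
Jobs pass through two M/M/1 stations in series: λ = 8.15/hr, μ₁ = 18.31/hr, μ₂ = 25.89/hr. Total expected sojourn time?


Each node sees arrival rate λ = 8.15/hr (tandem ⇒ throughput preserved).
W₁ = 1/(μ₁−λ) = 1/(18.31−8.15) = 0.09843 hr
W₂ = 1/(μ₂−λ) = 1/(25.89−8.15) = 0.05637 hr
W_total = W₁ + W₂ = 0.09843 + 0.05637 = 0.15479 hr

Final: 0.15479 hr


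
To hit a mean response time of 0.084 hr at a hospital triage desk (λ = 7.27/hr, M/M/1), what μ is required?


W = 1/(μ−λ) ⇒ μ − λ = 1/W = 1/0.084 = 11.9048
μ = λ + 1/W = 7.27 + 11.9048 = 19.1748 per hr

Final: 19.1748 /hr


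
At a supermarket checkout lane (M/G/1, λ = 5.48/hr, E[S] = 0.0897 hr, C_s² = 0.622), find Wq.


ρ = λ·E[S] = 5.48·0.0897 = 0.4916
E[S²] = E[S]²(1+C_s²) = 0.0897²·(1+0.622) = 0.013051
Wq = λ·E[S²]/(2(1−ρ)) = 5.48·0.013051/(2·0.5084) = 0.07033 hr

Final: 0.07033 hr


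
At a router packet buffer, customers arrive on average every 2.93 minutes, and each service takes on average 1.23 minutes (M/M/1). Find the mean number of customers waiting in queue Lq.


λ = 60/2.93 = 20.4778 /hr
μ = 60/1.23 = 48.7805 /hr
ρ = λ/μ = 20.4778/48.7805 = 0.4198
Lq = ρ²/(1−ρ) = 0.1762/0.5802 = 0.3037

Final: 0.3037


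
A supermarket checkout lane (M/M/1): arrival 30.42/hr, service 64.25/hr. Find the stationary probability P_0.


ρ = 30.42/64.25 = 0.4735
P_n = (1−ρ)·ρ^n = (1 − 0.4735)·0.4735^0 = 0.5265·1.000000 = 0.526537

Final: 0.526537


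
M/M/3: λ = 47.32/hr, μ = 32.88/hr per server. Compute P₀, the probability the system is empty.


a = λ/μ = 47.32/32.88 = 1.4392; ρ = a/c = 0.4797
Σ_{k=0}^{2} a^k/k! (terms k=0..2) = 1.00000 + 1.43917 + 1.03561 = 3.47478
Tail: a^3/(3!(1−ρ)) = 2.98084/(6·0.5203) = 0.95489
P₀ = 1/(3.47478 + 0.95489) = 1/4.42967 = 0.225750

Final: 0.225750


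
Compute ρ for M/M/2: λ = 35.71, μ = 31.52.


ρ = λ/(cμ) = 35.71/(2·31.52) = 35.71/63.04 = 0.5665

Final: 0.5665


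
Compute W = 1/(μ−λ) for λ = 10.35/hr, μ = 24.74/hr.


W = 1/(μ−λ) = 1/(24.74 − 10.35) = 1/14.39 = 0.06949 hr

Final: 0.06949 hr


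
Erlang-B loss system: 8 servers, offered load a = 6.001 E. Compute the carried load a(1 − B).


B(8,6.001) = 0.121931 (Erlang-B)
Carried load = a(1 − B) = 6.001·(1 − 0.121931) = 6.001·0.878069 = 5.2693 E

Final: 5.2693 Erlangs


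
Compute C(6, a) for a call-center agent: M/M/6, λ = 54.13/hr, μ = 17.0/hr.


a = λ/μ = 3.1841; ρ = a/6 = 0.5307
P₀ = 0.040439 (from M/M/c formula)
C(c,a) = [a^c/(c!(1−ρ))]·P₀ = [1042.16056/(720·0.4693)]·0.040439
= 3.08417·0.040439 = 0.124722

Final: 0.124722


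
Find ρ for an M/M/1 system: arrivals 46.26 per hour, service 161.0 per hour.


ρ = λ/μ = 46.26/161.0 = 0.2873

Final: 0.2873


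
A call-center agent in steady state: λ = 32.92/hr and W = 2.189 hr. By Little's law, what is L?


L = λW = 32.92·2.189 = 72.0619

Final: 72.0619


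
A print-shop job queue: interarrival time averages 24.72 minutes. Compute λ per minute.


λ = 1/(interarrival time) in consistent units.
1 minute = 1 min, so λ = 1/24.72 = 0.04045 per minute

Final: 0.04045 /min


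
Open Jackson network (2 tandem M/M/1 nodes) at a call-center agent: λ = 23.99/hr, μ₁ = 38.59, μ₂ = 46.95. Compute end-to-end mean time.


Each node sees arrival rate λ = 23.99/hr (tandem ⇒ throughput preserved).
W₁ = 1/(μ₁−λ) = 1/(38.59−23.99) = 0.06849 hr
W₂ = 1/(μ₂−λ) = 1/(46.95−23.99) = 0.04355 hr
W_total = W₁ + W₂ = 0.06849 + 0.04355 = 0.11205 hr

Final: 0.11205 hr


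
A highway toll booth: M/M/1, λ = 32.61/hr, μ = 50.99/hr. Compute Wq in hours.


ρ = 32.61/50.99 = 0.6395
Wq = ρ/(μ−λ) = 0.6395/(50.99 − 32.61) = 0.6395/18.38 = 0.03480 hr

Final: 0.03480 hr


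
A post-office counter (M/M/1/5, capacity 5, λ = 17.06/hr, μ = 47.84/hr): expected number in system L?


ρ = 17.06/47.84 = 0.3566
L = ρ[1 − (K+1)ρ^K + Kρ^(K+1)] / [(1−ρ)(1−ρ^(K+1))]
Numerator: 0.3566·(1 − 6·0.005767 + 5·0.002056) = 0.347933
Denominator: (0.6434)·(0.997944) = 0.642072
L = 0.347933/0.642072 = 0.5419

Final: 0.5419


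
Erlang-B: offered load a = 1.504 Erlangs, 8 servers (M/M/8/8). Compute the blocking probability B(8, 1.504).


B(c,a) = (a^c/c!) / Σ_{k=0}^{c} a^k/k!
a^8/8! = 0.0006493
Σ terms (k=0..8): 1.00000 + 1.50400 + 1.13101 + 0.56701 + 0.21320 + 0.06413 + 0.01608 + 0.003454 + 0.0006493 = 4.499524
B = 0.0006493/4.499524 = 0.0001443

Final: 0.0001443


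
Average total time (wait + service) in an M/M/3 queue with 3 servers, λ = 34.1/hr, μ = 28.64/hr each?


a = 1.1906; ρ = 0.3969; P₀ = 0.297098
Lq = P₀·a^c·ρ/(c!(1−ρ)²) = 0.09119
Wq = Lq/λ = 0.09119/34.1 = 0.002674 hr
W = Wq + 1/μ = 0.002674 + 0.03492 = 0.03759 hr

Final: 0.03759 hr


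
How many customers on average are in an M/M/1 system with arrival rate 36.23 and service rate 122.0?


ρ = λ/μ = 36.23/122.0 = 0.2970
L = ρ/(1−ρ) = 0.2970/(1 − 0.2970) = 0.2970/0.7030 = 0.4224

Final: 0.4224


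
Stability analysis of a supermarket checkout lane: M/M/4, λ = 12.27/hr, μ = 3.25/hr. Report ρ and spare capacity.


Total capacity cμ = 4·3.25 = 13.00/hr
ρ = λ/(cμ) = 12.27/13.00 = 0.9438
Stable ⇔ ρ < 1: YES
Spare capacity = cμ − λ = 13.00 − 12.27 = 0.73/hr

Final: ρ = 0.9438; stable; margin = 0.73/hr


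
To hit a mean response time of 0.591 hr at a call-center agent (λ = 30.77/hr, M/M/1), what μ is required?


W = 1/(μ−λ) ⇒ μ − λ = 1/W = 1/0.591 = 1.6920
μ = λ + 1/W = 30.77 + 1.6920 = 32.4620 per hr

Final: 32.4620 /hr


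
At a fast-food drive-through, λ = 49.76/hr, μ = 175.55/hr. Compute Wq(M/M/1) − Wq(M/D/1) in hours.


ρ = 49.76/175.55 = 0.2835
Wq(M/M/1) = ρ/(μ−λ) = 0.2835/125.79 = 0.002253 hr
Wq(M/D/1) = ρ/(2(μ−λ)) = 0.001127 hr
Savings = 0.002253 − 0.001127 = 0.001127 hr

Final: 0.001127 hr


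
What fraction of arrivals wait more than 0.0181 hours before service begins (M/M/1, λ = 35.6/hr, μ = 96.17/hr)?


ρ = 35.6/96.17 = 0.3702
P(Wq > t) = ρ·e^{−(μ−λ)t} = 0.3702·e^{−1.0963}
= 0.3702·0.334099 = 0.123676

Final: 0.123676


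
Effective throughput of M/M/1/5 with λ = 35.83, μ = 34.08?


ρ = 1.0513; P_K = (1−ρ)ρ^5/(1−ρ^6) = 0.188204
λ_eff = λ(1 − P_K) = 35.83·(1 − 0.188204) = 35.83·0.811796 = 29.0866 /hr

Final: 29.0866 /hr


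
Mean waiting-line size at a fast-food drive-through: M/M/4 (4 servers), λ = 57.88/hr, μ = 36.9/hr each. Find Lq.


a = λ/μ = 1.5686; ρ = a/4 = 0.3921
P₀ = 0.205892
Lq = P₀·a^c·ρ / (c!·(1−ρ)²) = 0.205892·6.05353·0.3921/(24·0.36949)
= 0.05512

Final: 0.05512


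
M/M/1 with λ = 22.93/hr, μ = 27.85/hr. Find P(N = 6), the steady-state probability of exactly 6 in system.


ρ = 22.93/27.85 = 0.8233
P_n = (1−ρ)·ρ^n = (1 − 0.8233)·0.8233^6 = 0.1767·0.311511 = 0.055032

Final: 0.055032


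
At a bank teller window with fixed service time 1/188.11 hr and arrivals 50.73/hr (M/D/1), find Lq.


ρ = 50.73/188.11 = 0.2697
M/D/1: Lq = ρ²/(2(1−ρ)) = 0.07273/(2·0.7303) = 0.04979

Final: 0.04979


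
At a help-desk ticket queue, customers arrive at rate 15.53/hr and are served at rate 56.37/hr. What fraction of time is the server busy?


ρ = λ/μ = 15.53/56.37 = 0.2755

Final: 0.2755


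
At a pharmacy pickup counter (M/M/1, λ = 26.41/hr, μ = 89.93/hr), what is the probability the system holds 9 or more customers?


ρ = 26.41/89.93 = 0.2937
P(N ≥ n) = ρ^n = 0.2937^9 = 0.00001625

Final: 0.00001625


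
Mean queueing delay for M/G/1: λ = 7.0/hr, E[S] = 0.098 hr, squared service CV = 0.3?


ρ = λ·E[S] = 7.0·0.098 = 0.6860
E[S²] = E[S]²(1+C_s²) = 0.098²·(1+0.3) = 0.012485
Wq = λ·E[S²]/(2(1−ρ)) = 7.0·0.012485/(2·0.3140) = 0.13917 hr

Final: 0.13917 hr


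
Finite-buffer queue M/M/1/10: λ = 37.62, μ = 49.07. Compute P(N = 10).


ρ = λ/μ = 37.62/49.07 = 0.7667
P_K = (1−ρ)ρ^K/(1−ρ^(K+1)) = (0.2333·0.070150)/(1 − 0.053781)
= 0.016369/0.946219 = 0.017299

Final: 0.017299


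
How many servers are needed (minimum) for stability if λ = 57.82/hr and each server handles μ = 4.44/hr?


Stability requires cμ > λ ⇔ c > λ/μ.
λ/μ = 57.82/4.44 = 13.0225
Minimum integer c = ⌊13.0225⌋ + 1 = 14
Check: 14·4.44 = 62.16 > 57.82, while 13·4.44 = 57.72 ≤ 57.82

Final: 14 servers


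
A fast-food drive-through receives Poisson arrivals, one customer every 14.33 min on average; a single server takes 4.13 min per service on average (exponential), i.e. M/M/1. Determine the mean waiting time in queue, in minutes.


λ = 60/14.33 = 4.1870 /hr
μ = 60/4.13 = 14.5278 /hr
ρ = λ/μ = 4.1870/14.5278 = 0.2882
Wq = ρ/(μ−λ) = 0.2882/(14.5278−4.1870) = 0.02787 hr
In minutes: 0.02787·60 = 1.672 min

Final: 1.672 min


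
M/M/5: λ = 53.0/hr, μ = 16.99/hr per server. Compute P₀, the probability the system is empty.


a = λ/μ = 53.0/16.99 = 3.1195; ρ = a/c = 0.6239
Σ_{k=0}^{4} a^k/k! (terms k=0..4) = 1.00000 + 3.11948 + 4.86558 + 5.05937 + 3.94565 = 17.99009
Tail: a^5/(5!(1−ρ)) = 295.40133/(120·0.3761) = 6.54521
P₀ = 1/(17.99009 + 6.54521) = 1/24.53530 = 0.040758

Final: 0.040758


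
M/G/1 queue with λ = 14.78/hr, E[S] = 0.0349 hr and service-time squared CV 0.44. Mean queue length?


ρ = λ·E[S] = 14.78·0.0349 = 0.5158
Lq = ρ²(1+C_s²)/(2(1−ρ)) = 0.2661·(1+0.44)/(2·0.4842)
= 0.2661·1.4400/0.9684 = 0.39566

Final: 0.39566


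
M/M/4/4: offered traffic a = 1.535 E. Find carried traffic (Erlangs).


B(4,1.535) = 0.050872 (Erlang-B)
Carried load = a(1 − B) = 1.535·(1 − 0.050872) = 1.535·0.949128 = 1.4569 E

Final: 1.4569 Erlangs


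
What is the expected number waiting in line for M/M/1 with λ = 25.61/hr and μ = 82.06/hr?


ρ = 25.61/82.06 = 0.3121
Lq = ρ²/(1−ρ) = 0.09740/0.6879 = 0.1416

Final: 0.1416


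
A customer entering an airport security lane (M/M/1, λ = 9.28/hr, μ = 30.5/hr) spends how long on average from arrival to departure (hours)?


W = 1/(μ−λ) = 1/(30.5 − 9.28) = 1/21.22 = 0.04713 hr

Final: 0.04713 hr


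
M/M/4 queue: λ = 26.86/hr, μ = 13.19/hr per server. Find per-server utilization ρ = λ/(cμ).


ρ = λ/(cμ) = 26.86/(4·13.19) = 26.86/52.76 = 0.5091

Final: 0.5091


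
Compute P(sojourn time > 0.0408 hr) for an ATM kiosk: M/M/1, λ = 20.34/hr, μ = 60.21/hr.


W ~ Exponential(μ−λ) for M/M/1.
μ − λ = 60.21 − 20.34 = 39.8700
P(W > t) = e^{−(μ−λ)t} = e^{−1.6267} = 0.196578

Final: 0.196578


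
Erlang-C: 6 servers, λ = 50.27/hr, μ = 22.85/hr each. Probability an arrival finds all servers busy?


a = λ/μ = 2.2000; ρ = a/6 = 0.3667
P₀ = 0.110511 (from M/M/c formula)
C(c,a) = [a^c/(c!(1−ρ))]·P₀ = [113.37990/(720·0.6333)]·0.110511
= 0.24864·0.110511 = 0.027478

Final: 0.027478


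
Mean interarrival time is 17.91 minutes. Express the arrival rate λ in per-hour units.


λ = 1/(interarrival time) in consistent units.
1 hour = 60 min, so λ = 60/17.91 = 3.3501 per hour

Final: 3.3501 /hr


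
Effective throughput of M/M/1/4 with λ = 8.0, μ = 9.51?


ρ = 0.8412; P_K = (1−ρ)ρ^4/(1−ρ^5) = 0.137388
λ_eff = λ(1 − P_K) = 8.0·(1 − 0.137388) = 8.0·0.862612 = 6.9009 /hr

Final: 6.9009 /hr


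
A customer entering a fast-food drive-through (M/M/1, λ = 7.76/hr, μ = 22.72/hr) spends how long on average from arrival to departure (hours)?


W = 1/(μ−λ) = 1/(22.72 − 7.76) = 1/14.96 = 0.06684 hr

Final: 0.06684 hr
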